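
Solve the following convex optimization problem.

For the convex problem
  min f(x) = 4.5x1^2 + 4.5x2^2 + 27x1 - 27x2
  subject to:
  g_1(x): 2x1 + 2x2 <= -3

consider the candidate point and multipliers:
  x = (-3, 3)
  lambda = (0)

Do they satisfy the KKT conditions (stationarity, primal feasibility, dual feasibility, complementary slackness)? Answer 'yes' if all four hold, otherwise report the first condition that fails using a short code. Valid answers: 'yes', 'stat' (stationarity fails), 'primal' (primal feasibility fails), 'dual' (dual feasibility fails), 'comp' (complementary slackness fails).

Gradient of f: grad f(x) = Q x + c = (0, 0)
Constraint values g_i(x) = a_i^T x - b_i:
  g_1((-3, 3)) = 3
Stationarity residual: grad f(x) + sum_i lambda_i a_i = (0, 0)
  -> stationarity OK
Primal feasibility (all g_i <= 0): FAILS
Dual feasibility (all lambda_i >= 0): OK
Complementary slackness (lambda_i * g_i(x) = 0 for all i): OK

Verdict: the first failing condition is primal_feasibility -> primal.

primal


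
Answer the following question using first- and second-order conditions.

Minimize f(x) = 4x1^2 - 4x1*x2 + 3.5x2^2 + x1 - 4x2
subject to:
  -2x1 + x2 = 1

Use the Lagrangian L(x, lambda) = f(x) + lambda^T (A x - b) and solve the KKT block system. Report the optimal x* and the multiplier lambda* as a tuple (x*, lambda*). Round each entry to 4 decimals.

Form the Lagrangian:
  L(x, lambda) = (1/2) x^T Q x + c^T x + lambda^T (A x - b)
Stationarity (grad_x L = 0): Q x + c + A^T lambda = 0.
Primal feasibility: A x = b.

This gives the KKT block system:
  [ Q   A^T ] [ x     ]   [-c ]
  [ A    0  ] [ lambda ] = [ b ]

Solving the linear system:
  x*      = (-0.15, 0.7)
  lambda* = (-1.5)
  f(x*)   = -0.725

x* = (-0.15, 0.7), lambda* = (-1.5)


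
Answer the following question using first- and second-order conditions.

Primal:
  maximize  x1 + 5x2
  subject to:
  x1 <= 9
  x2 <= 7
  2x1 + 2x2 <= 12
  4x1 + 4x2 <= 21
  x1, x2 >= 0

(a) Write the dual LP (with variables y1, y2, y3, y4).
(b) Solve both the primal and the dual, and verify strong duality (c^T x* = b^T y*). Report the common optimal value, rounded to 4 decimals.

The standard primal-dual pair for 'max c^T x s.t. A x <= b, x >= 0' is:
  Dual:  min b^T y  s.t.  A^T y >= c,  y >= 0.

So the dual LP is:
  minimize  9y1 + 7y2 + 12y3 + 21y4
  subject to:
    y1 + 2y3 + 4y4 >= 1
    y2 + 2y3 + 4y4 >= 5
    y1, y2, y3, y4 >= 0

Solving the primal: x* = (0, 5.25).
  primal value c^T x* = 26.25.
Solving the dual: y* = (0, 0, 0, 1.25).
  dual value b^T y* = 26.25.
Strong duality: c^T x* = b^T y*. Confirmed.

26.25


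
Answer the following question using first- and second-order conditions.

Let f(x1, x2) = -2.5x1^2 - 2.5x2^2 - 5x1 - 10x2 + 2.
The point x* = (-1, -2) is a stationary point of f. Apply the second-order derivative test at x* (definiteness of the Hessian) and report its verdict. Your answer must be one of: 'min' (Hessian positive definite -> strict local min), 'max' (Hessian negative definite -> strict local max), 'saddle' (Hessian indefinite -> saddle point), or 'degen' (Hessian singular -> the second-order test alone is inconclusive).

Compute the Hessian H = grad^2 f:
  H = [[-5, 0], [0, -5]]
Verify stationarity: grad f(x*) = H x* + g = (0, 0).
Eigenvalues of H: -5, -5.
Both eigenvalues < 0, so H is negative definite -> x* is a strict local max.

max


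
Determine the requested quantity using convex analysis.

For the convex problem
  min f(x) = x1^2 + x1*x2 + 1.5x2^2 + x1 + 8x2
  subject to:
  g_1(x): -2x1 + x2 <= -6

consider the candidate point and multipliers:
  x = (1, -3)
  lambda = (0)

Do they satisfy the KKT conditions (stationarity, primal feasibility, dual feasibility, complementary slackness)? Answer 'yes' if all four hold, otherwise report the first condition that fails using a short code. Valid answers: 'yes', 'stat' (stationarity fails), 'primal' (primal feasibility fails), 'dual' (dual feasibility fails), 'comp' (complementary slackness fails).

Gradient of f: grad f(x) = Q x + c = (0, 0)
Constraint values g_i(x) = a_i^T x - b_i:
  g_1((1, -3)) = 1
Stationarity residual: grad f(x) + sum_i lambda_i a_i = (0, 0)
  -> stationarity OK
Primal feasibility (all g_i <= 0): FAILS
Dual feasibility (all lambda_i >= 0): OK
Complementary slackness (lambda_i * g_i(x) = 0 for all i): OK

Verdict: the first failing condition is primal_feasibility -> primal.

primal


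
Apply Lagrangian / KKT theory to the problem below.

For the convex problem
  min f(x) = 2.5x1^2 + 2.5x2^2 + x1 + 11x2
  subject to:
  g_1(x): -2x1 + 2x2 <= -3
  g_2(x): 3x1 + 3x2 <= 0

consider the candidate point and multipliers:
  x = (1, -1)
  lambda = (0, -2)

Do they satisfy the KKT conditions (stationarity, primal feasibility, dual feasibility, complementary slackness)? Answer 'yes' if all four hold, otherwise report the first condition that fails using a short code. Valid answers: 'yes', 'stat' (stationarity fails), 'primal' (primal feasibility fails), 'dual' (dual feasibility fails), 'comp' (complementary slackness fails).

Gradient of f: grad f(x) = Q x + c = (6, 6)
Constraint values g_i(x) = a_i^T x - b_i:
  g_1((1, -1)) = -1
  g_2((1, -1)) = 0
Stationarity residual: grad f(x) + sum_i lambda_i a_i = (0, 0)
  -> stationarity OK
Primal feasibility (all g_i <= 0): OK
Dual feasibility (all lambda_i >= 0): FAILS
Complementary slackness (lambda_i * g_i(x) = 0 for all i): OK

Verdict: the first failing condition is dual_feasibility -> dual.

dual


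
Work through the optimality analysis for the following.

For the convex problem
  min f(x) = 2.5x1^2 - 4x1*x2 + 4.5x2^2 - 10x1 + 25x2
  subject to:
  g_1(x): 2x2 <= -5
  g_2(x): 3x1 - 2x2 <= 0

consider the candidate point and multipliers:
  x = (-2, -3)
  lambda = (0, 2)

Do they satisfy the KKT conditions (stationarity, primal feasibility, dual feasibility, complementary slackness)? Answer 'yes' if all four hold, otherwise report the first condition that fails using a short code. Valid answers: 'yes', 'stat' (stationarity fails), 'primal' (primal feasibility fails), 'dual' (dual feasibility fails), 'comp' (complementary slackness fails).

Gradient of f: grad f(x) = Q x + c = (-8, 6)
Constraint values g_i(x) = a_i^T x - b_i:
  g_1((-2, -3)) = -1
  g_2((-2, -3)) = 0
Stationarity residual: grad f(x) + sum_i lambda_i a_i = (-2, 2)
  -> stationarity FAILS
Primal feasibility (all g_i <= 0): OK
Dual feasibility (all lambda_i >= 0): OK
Complementary slackness (lambda_i * g_i(x) = 0 for all i): OK

Verdict: the first failing condition is stationarity -> stat.

stat


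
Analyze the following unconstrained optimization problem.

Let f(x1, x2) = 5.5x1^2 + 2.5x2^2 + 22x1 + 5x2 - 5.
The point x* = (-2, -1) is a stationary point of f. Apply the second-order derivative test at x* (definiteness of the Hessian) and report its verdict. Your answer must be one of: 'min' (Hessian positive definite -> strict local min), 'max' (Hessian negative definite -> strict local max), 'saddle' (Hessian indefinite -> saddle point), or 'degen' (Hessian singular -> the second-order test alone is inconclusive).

Compute the Hessian H = grad^2 f:
  H = [[11, 0], [0, 5]]
Verify stationarity: grad f(x*) = H x* + g = (0, 0).
Eigenvalues of H: 5, 11.
Both eigenvalues > 0, so H is positive definite -> x* is a strict local min.

min


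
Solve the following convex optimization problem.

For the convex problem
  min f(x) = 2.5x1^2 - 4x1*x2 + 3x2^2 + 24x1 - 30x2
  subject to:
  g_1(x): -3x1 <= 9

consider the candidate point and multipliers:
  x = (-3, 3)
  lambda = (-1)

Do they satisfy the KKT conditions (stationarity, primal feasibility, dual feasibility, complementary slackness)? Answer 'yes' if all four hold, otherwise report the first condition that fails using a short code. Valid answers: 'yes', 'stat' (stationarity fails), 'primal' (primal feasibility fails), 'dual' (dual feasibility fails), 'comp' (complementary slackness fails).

Gradient of f: grad f(x) = Q x + c = (-3, 0)
Constraint values g_i(x) = a_i^T x - b_i:
  g_1((-3, 3)) = 0
Stationarity residual: grad f(x) + sum_i lambda_i a_i = (0, 0)
  -> stationarity OK
Primal feasibility (all g_i <= 0): OK
Dual feasibility (all lambda_i >= 0): FAILS
Complementary slackness (lambda_i * g_i(x) = 0 for all i): OK

Verdict: the first failing condition is dual_feasibility -> dual.

dual


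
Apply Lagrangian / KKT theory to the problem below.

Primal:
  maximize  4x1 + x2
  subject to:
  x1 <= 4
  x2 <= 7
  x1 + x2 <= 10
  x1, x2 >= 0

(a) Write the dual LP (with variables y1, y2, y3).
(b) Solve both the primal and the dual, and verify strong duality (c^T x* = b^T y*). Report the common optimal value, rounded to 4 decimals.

The standard primal-dual pair for 'max c^T x s.t. A x <= b, x >= 0' is:
  Dual:  min b^T y  s.t.  A^T y >= c,  y >= 0.

So the dual LP is:
  minimize  4y1 + 7y2 + 10y3
  subject to:
    y1 + y3 >= 4
    y2 + y3 >= 1
    y1, y2, y3 >= 0

Solving the primal: x* = (4, 6).
  primal value c^T x* = 22.
Solving the dual: y* = (3, 0, 1).
  dual value b^T y* = 22.
Strong duality: c^T x* = b^T y*. Confirmed.

22


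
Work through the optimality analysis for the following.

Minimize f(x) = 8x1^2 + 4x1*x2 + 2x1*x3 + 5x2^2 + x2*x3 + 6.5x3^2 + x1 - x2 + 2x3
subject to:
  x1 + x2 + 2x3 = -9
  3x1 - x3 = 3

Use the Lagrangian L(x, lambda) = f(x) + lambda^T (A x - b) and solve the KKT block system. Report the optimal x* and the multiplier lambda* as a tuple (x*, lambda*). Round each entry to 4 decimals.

Form the Lagrangian:
  L(x, lambda) = (1/2) x^T Q x + c^T x + lambda^T (A x - b)
Stationarity (grad_x L = 0): Q x + c + A^T lambda = 0.
Primal feasibility: A x = b.

This gives the KKT block system:
  [ Q   A^T ] [ x     ]   [-c ]
  [ A    0  ] [ lambda ] = [ b ]

Solving the linear system:
  x*      = (-0.1881, -1.6834, -3.5642)
  lambda* = (22.1508, -2.0931)
  f(x*)   = 100.0019

x* = (-0.1881, -1.6834, -3.5642), lambda* = (22.1508, -2.0931)


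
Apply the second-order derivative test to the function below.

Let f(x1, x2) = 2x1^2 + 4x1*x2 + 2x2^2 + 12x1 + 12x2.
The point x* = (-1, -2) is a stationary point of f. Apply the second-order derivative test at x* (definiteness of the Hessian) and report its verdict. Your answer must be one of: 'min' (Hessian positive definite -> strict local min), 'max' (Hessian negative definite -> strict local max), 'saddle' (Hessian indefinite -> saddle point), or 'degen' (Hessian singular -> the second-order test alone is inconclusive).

Compute the Hessian H = grad^2 f:
  H = [[4, 4], [4, 4]]
Verify stationarity: grad f(x*) = H x* + g = (0, 0).
Eigenvalues of H: 0, 8.
H has a zero eigenvalue (singular; positive semidefinite but not definite), so H is neither positive definite, negative definite, nor indefinite. The second-order test alone is inconclusive -> degen.
(Indeed, f is constant along the null direction of H through x*, so x* is not a strict local extremum.)

degen


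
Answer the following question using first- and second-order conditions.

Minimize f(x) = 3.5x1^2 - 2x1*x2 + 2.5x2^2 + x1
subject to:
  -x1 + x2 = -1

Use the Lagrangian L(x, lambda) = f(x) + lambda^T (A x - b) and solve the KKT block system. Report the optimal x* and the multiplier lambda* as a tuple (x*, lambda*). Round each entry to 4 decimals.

Form the Lagrangian:
  L(x, lambda) = (1/2) x^T Q x + c^T x + lambda^T (A x - b)
Stationarity (grad_x L = 0): Q x + c + A^T lambda = 0.
Primal feasibility: A x = b.

This gives the KKT block system:
  [ Q   A^T ] [ x     ]   [-c ]
  [ A    0  ] [ lambda ] = [ b ]

Solving the linear system:
  x*      = (0.25, -0.75)
  lambda* = (4.25)
  f(x*)   = 2.25

x* = (0.25, -0.75), lambda* = (4.25)


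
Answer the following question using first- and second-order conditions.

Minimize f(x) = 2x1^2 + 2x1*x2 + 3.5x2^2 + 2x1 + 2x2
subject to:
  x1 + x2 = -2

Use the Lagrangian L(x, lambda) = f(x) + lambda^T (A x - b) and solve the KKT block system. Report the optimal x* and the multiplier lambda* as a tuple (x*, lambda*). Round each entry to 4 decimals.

Form the Lagrangian:
  L(x, lambda) = (1/2) x^T Q x + c^T x + lambda^T (A x - b)
Stationarity (grad_x L = 0): Q x + c + A^T lambda = 0.
Primal feasibility: A x = b.

This gives the KKT block system:
  [ Q   A^T ] [ x     ]   [-c ]
  [ A    0  ] [ lambda ] = [ b ]

Solving the linear system:
  x*      = (-1.4286, -0.5714)
  lambda* = (4.8571)
  f(x*)   = 2.8571

x* = (-1.4286, -0.5714), lambda* = (4.8571)


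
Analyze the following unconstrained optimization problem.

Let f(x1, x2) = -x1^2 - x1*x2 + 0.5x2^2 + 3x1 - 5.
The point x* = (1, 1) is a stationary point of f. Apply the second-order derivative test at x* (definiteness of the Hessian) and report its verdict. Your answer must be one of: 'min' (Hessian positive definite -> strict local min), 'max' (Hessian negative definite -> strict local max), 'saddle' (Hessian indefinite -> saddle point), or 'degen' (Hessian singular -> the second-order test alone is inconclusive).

Compute the Hessian H = grad^2 f:
  H = [[-2, -1], [-1, 1]]
Verify stationarity: grad f(x*) = H x* + g = (0, 0).
Eigenvalues of H: -2.3028, 1.3028.
Eigenvalues have mixed signs, so H is indefinite -> x* is a saddle point.

saddle


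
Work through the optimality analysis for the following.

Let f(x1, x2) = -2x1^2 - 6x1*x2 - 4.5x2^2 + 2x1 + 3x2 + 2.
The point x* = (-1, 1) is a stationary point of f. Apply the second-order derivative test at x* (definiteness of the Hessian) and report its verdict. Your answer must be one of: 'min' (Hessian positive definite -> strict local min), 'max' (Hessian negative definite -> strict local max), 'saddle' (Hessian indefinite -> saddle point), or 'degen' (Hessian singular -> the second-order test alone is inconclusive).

Compute the Hessian H = grad^2 f:
  H = [[-4, -6], [-6, -9]]
Verify stationarity: grad f(x*) = H x* + g = (0, 0).
Eigenvalues of H: -13, 0.
H has a zero eigenvalue (singular; negative semidefinite but not definite), so H is neither positive definite, negative definite, nor indefinite. The second-order test alone is inconclusive -> degen.
(Indeed, f is constant along the null direction of H through x*, so x* is not a strict local extremum.)

degen


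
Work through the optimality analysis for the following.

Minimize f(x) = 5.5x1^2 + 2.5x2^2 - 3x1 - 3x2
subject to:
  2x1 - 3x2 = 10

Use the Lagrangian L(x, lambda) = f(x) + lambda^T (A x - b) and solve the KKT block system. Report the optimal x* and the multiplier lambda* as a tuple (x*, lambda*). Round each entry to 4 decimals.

Form the Lagrangian:
  L(x, lambda) = (1/2) x^T Q x + c^T x + lambda^T (A x - b)
Stationarity (grad_x L = 0): Q x + c + A^T lambda = 0.
Primal feasibility: A x = b.

This gives the KKT block system:
  [ Q   A^T ] [ x     ]   [-c ]
  [ A    0  ] [ lambda ] = [ b ]

Solving the linear system:
  x*      = (1.2185, -2.521)
  lambda* = (-5.2017)
  f(x*)   = 27.9622

x* = (1.2185, -2.521), lambda* = (-5.2017)


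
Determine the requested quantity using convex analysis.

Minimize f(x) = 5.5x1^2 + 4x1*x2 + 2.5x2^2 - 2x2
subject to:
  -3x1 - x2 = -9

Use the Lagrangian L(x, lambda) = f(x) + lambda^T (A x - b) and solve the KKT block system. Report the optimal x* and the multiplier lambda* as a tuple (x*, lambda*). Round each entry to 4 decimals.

Form the Lagrangian:
  L(x, lambda) = (1/2) x^T Q x + c^T x + lambda^T (A x - b)
Stationarity (grad_x L = 0): Q x + c + A^T lambda = 0.
Primal feasibility: A x = b.

This gives the KKT block system:
  [ Q   A^T ] [ x     ]   [-c ]
  [ A    0  ] [ lambda ] = [ b ]

Solving the linear system:
  x*      = (2.9062, 0.2813)
  lambda* = (11.0312)
  f(x*)   = 49.3594

x* = (2.9062, 0.2813), lambda* = (11.0312)


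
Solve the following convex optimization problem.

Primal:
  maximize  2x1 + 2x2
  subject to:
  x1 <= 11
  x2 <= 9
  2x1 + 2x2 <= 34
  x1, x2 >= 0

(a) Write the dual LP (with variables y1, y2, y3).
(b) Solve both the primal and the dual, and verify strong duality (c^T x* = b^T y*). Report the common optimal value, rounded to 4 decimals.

The standard primal-dual pair for 'max c^T x s.t. A x <= b, x >= 0' is:
  Dual:  min b^T y  s.t.  A^T y >= c,  y >= 0.

So the dual LP is:
  minimize  11y1 + 9y2 + 34y3
  subject to:
    y1 + 2y3 >= 2
    y2 + 2y3 >= 2
    y1, y2, y3 >= 0

Solving the primal: x* = (8, 9).
  primal value c^T x* = 34.
Solving the dual: y* = (0, 0, 1).
  dual value b^T y* = 34.
Strong duality: c^T x* = b^T y*. Confirmed.

34


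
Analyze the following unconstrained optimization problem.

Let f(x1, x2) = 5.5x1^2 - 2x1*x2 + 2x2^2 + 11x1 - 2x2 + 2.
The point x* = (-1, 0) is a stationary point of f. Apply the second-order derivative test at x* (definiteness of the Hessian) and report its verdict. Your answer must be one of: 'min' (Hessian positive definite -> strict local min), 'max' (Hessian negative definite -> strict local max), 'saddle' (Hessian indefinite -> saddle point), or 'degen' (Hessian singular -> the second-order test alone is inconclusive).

Compute the Hessian H = grad^2 f:
  H = [[11, -2], [-2, 4]]
Verify stationarity: grad f(x*) = H x* + g = (0, 0).
Eigenvalues of H: 3.4689, 11.5311.
Both eigenvalues > 0, so H is positive definite -> x* is a strict local min.

min


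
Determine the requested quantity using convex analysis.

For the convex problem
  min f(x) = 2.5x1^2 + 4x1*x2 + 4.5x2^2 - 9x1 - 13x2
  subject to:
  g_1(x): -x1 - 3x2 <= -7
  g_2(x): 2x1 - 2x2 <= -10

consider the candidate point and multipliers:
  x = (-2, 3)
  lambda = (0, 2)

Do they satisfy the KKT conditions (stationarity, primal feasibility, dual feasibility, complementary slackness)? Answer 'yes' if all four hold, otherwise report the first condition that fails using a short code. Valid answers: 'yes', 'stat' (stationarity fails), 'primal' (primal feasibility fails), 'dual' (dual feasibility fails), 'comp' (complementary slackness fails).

Gradient of f: grad f(x) = Q x + c = (-7, 6)
Constraint values g_i(x) = a_i^T x - b_i:
  g_1((-2, 3)) = 0
  g_2((-2, 3)) = 0
Stationarity residual: grad f(x) + sum_i lambda_i a_i = (-3, 2)
  -> stationarity FAILS
Primal feasibility (all g_i <= 0): OK
Dual feasibility (all lambda_i >= 0): OK
Complementary slackness (lambda_i * g_i(x) = 0 for all i): OK

Verdict: the first failing condition is stationarity -> stat.

stat


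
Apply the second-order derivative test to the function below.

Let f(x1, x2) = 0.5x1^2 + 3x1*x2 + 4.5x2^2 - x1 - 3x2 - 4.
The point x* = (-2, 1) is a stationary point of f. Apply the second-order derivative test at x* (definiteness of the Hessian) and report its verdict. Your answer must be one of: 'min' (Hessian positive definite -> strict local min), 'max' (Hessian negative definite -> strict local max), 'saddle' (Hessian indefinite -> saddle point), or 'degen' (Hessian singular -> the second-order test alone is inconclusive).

Compute the Hessian H = grad^2 f:
  H = [[1, 3], [3, 9]]
Verify stationarity: grad f(x*) = H x* + g = (0, 0).
Eigenvalues of H: 0, 10.
H has a zero eigenvalue (singular; positive semidefinite but not definite), so H is neither positive definite, negative definite, nor indefinite. The second-order test alone is inconclusive -> degen.
(Indeed, f is constant along the null direction of H through x*, so x* is not a strict local extremum.)

degen


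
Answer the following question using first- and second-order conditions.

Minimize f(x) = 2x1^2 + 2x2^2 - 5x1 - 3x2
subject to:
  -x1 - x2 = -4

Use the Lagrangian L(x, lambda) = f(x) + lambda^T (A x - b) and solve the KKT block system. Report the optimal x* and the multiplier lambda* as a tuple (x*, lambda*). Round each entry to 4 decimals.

Form the Lagrangian:
  L(x, lambda) = (1/2) x^T Q x + c^T x + lambda^T (A x - b)
Stationarity (grad_x L = 0): Q x + c + A^T lambda = 0.
Primal feasibility: A x = b.

This gives the KKT block system:
  [ Q   A^T ] [ x     ]   [-c ]
  [ A    0  ] [ lambda ] = [ b ]

Solving the linear system:
  x*      = (2.25, 1.75)
  lambda* = (4)
  f(x*)   = -0.25

x* = (2.25, 1.75), lambda* = (4)


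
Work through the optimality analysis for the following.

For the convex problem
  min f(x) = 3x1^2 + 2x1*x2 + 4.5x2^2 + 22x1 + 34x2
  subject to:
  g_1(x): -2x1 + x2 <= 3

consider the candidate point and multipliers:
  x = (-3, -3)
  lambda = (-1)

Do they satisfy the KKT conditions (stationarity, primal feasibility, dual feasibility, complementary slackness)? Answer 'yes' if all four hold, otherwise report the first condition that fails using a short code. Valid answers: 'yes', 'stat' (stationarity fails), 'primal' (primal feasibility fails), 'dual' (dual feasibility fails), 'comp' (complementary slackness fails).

Gradient of f: grad f(x) = Q x + c = (-2, 1)
Constraint values g_i(x) = a_i^T x - b_i:
  g_1((-3, -3)) = 0
Stationarity residual: grad f(x) + sum_i lambda_i a_i = (0, 0)
  -> stationarity OK
Primal feasibility (all g_i <= 0): OK
Dual feasibility (all lambda_i >= 0): FAILS
Complementary slackness (lambda_i * g_i(x) = 0 for all i): OK

Verdict: the first failing condition is dual_feasibility -> dual.

dual


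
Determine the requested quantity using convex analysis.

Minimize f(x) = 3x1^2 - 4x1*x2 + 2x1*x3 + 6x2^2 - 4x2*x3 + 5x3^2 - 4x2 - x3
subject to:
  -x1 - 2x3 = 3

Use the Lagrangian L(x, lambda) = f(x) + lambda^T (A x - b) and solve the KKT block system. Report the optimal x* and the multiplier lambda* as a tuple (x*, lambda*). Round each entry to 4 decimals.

Form the Lagrangian:
  L(x, lambda) = (1/2) x^T Q x + c^T x + lambda^T (A x - b)
Stationarity (grad_x L = 0): Q x + c + A^T lambda = 0.
Primal feasibility: A x = b.

This gives the KKT block system:
  [ Q   A^T ] [ x     ]   [-c ]
  [ A    0  ] [ lambda ] = [ b ]

Solving the linear system:
  x*      = (-0.8649, -0.3108, -1.0676)
  lambda* = (-6.0811)
  f(x*)   = 10.277

x* = (-0.8649, -0.3108, -1.0676), lambda* = (-6.0811)


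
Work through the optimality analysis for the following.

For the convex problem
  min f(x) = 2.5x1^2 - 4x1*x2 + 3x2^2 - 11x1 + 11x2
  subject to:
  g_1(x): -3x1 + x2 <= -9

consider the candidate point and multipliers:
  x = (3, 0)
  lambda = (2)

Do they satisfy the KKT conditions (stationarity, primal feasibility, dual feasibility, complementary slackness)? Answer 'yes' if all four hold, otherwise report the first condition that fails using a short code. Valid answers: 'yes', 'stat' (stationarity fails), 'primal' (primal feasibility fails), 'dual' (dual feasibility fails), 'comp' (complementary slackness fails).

Gradient of f: grad f(x) = Q x + c = (4, -1)
Constraint values g_i(x) = a_i^T x - b_i:
  g_1((3, 0)) = 0
Stationarity residual: grad f(x) + sum_i lambda_i a_i = (-2, 1)
  -> stationarity FAILS
Primal feasibility (all g_i <= 0): OK
Dual feasibility (all lambda_i >= 0): OK
Complementary slackness (lambda_i * g_i(x) = 0 for all i): OK

Verdict: the first failing condition is stationarity -> stat.

stat


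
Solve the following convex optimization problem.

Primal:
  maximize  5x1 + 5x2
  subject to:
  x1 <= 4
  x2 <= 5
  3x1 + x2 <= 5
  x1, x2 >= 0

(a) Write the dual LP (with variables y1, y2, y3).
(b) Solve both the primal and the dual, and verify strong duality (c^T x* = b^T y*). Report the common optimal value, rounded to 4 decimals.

The standard primal-dual pair for 'max c^T x s.t. A x <= b, x >= 0' is:
  Dual:  min b^T y  s.t.  A^T y >= c,  y >= 0.

So the dual LP is:
  minimize  4y1 + 5y2 + 5y3
  subject to:
    y1 + 3y3 >= 5
    y2 + y3 >= 5
    y1, y2, y3 >= 0

Solving the primal: x* = (0, 5).
  primal value c^T x* = 25.
Solving the dual: y* = (0, 3.3333, 1.6667).
  dual value b^T y* = 25.
Strong duality: c^T x* = b^T y*. Confirmed.

25


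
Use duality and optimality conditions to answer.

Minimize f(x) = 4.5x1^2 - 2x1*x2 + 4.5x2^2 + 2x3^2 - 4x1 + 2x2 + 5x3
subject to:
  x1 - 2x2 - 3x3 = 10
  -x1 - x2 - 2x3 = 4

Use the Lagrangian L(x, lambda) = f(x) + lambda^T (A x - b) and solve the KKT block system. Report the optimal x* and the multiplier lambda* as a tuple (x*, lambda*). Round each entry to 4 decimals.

Form the Lagrangian:
  L(x, lambda) = (1/2) x^T Q x + c^T x + lambda^T (A x - b)
Stationarity (grad_x L = 0): Q x + c + A^T lambda = 0.
Primal feasibility: A x = b.

This gives the KKT block system:
  [ Q   A^T ] [ x     ]   [-c ]
  [ A    0  ] [ lambda ] = [ b ]

Solving the linear system:
  x*      = (1.508, -0.46, -2.524)
  lambda* = (-5.216, 5.276)
  f(x*)   = 5.742

x* = (1.508, -0.46, -2.524), lambda* = (-5.216, 5.276)


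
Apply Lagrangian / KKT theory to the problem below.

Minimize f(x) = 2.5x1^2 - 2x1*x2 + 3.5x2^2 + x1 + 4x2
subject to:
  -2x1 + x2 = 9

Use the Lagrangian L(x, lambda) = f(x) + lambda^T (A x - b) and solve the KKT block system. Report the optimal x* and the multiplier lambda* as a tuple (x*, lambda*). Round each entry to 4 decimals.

Form the Lagrangian:
  L(x, lambda) = (1/2) x^T Q x + c^T x + lambda^T (A x - b)
Stationarity (grad_x L = 0): Q x + c + A^T lambda = 0.
Primal feasibility: A x = b.

This gives the KKT block system:
  [ Q   A^T ] [ x     ]   [-c ]
  [ A    0  ] [ lambda ] = [ b ]

Solving the linear system:
  x*      = (-4.68, -0.36)
  lambda* = (-10.84)
  f(x*)   = 45.72

x* = (-4.68, -0.36), lambda* = (-10.84)


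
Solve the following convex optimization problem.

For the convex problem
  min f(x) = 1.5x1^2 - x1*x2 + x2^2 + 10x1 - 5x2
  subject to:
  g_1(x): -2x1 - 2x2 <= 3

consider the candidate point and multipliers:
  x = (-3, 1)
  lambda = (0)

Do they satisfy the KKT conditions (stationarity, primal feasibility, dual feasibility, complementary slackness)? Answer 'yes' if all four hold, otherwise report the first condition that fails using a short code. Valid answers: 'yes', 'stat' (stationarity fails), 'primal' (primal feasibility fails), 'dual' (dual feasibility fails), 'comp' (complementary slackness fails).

Gradient of f: grad f(x) = Q x + c = (0, 0)
Constraint values g_i(x) = a_i^T x - b_i:
  g_1((-3, 1)) = 1
Stationarity residual: grad f(x) + sum_i lambda_i a_i = (0, 0)
  -> stationarity OK
Primal feasibility (all g_i <= 0): FAILS
Dual feasibility (all lambda_i >= 0): OK
Complementary slackness (lambda_i * g_i(x) = 0 for all i): OK

Verdict: the first failing condition is primal_feasibility -> primal.

primal


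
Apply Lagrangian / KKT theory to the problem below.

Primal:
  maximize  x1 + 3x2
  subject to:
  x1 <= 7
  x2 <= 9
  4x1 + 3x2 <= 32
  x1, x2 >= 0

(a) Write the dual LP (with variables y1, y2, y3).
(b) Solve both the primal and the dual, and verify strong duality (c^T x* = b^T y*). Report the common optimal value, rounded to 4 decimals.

The standard primal-dual pair for 'max c^T x s.t. A x <= b, x >= 0' is:
  Dual:  min b^T y  s.t.  A^T y >= c,  y >= 0.

So the dual LP is:
  minimize  7y1 + 9y2 + 32y3
  subject to:
    y1 + 4y3 >= 1
    y2 + 3y3 >= 3
    y1, y2, y3 >= 0

Solving the primal: x* = (1.25, 9).
  primal value c^T x* = 28.25.
Solving the dual: y* = (0, 2.25, 0.25).
  dual value b^T y* = 28.25.
Strong duality: c^T x* = b^T y*. Confirmed.

28.25


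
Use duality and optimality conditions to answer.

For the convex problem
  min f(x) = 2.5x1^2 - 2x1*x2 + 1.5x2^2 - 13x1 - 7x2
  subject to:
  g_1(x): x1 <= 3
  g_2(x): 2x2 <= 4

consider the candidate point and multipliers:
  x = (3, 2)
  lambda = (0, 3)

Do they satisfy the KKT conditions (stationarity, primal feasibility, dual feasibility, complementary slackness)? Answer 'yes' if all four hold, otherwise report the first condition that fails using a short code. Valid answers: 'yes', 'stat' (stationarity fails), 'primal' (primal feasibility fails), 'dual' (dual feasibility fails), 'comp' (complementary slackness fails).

Gradient of f: grad f(x) = Q x + c = (-2, -7)
Constraint values g_i(x) = a_i^T x - b_i:
  g_1((3, 2)) = 0
  g_2((3, 2)) = 0
Stationarity residual: grad f(x) + sum_i lambda_i a_i = (-2, -1)
  -> stationarity FAILS
Primal feasibility (all g_i <= 0): OK
Dual feasibility (all lambda_i >= 0): OK
Complementary slackness (lambda_i * g_i(x) = 0 for all i): OK

Verdict: the first failing condition is stationarity -> stat.

stat


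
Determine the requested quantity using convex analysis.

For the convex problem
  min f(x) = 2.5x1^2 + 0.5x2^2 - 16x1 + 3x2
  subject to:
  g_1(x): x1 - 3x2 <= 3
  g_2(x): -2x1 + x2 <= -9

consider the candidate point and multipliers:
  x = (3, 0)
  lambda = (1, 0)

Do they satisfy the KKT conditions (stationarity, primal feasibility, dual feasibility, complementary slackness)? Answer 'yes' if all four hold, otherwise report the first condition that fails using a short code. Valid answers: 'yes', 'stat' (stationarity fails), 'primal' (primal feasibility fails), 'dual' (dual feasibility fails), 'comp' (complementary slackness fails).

Gradient of f: grad f(x) = Q x + c = (-1, 3)
Constraint values g_i(x) = a_i^T x - b_i:
  g_1((3, 0)) = 0
  g_2((3, 0)) = 3
Stationarity residual: grad f(x) + sum_i lambda_i a_i = (0, 0)
  -> stationarity OK
Primal feasibility (all g_i <= 0): FAILS
Dual feasibility (all lambda_i >= 0): OK
Complementary slackness (lambda_i * g_i(x) = 0 for all i): OK

Verdict: the first failing condition is primal_feasibility -> primal.

primal


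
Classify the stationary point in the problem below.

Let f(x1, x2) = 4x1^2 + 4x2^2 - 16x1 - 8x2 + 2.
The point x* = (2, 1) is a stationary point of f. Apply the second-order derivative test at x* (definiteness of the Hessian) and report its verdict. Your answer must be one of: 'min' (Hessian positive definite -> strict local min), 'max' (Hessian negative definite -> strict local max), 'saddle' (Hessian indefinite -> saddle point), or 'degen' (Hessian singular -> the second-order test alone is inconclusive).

Compute the Hessian H = grad^2 f:
  H = [[8, 0], [0, 8]]
Verify stationarity: grad f(x*) = H x* + g = (0, 0).
Eigenvalues of H: 8, 8.
Both eigenvalues > 0, so H is positive definite -> x* is a strict local min.

min


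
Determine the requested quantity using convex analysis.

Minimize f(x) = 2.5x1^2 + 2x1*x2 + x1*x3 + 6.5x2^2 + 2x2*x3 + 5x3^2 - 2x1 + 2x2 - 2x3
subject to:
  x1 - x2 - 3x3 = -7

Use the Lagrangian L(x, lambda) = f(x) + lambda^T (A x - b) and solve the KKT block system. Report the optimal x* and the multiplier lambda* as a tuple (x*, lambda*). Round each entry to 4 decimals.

Form the Lagrangian:
  L(x, lambda) = (1/2) x^T Q x + c^T x + lambda^T (A x - b)
Stationarity (grad_x L = 0): Q x + c + A^T lambda = 0.
Primal feasibility: A x = b.

This gives the KKT block system:
  [ Q   A^T ] [ x     ]   [-c ]
  [ A    0  ] [ lambda ] = [ b ]

Solving the linear system:
  x*      = (-1.124, 0.1423, 1.9112)
  lambda* = (5.4243)
  f(x*)   = 18.3401

x* = (-1.124, 0.1423, 1.9112), lambda* = (5.4243)


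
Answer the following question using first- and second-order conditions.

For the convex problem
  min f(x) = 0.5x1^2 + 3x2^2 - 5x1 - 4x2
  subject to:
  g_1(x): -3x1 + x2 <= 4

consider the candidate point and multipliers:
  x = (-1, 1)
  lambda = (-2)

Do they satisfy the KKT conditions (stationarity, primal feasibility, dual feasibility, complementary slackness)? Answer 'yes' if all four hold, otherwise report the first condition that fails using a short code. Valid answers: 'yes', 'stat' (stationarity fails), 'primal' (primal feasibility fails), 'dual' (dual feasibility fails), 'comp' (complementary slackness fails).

Gradient of f: grad f(x) = Q x + c = (-6, 2)
Constraint values g_i(x) = a_i^T x - b_i:
  g_1((-1, 1)) = 0
Stationarity residual: grad f(x) + sum_i lambda_i a_i = (0, 0)
  -> stationarity OK
Primal feasibility (all g_i <= 0): OK
Dual feasibility (all lambda_i >= 0): FAILS
Complementary slackness (lambda_i * g_i(x) = 0 for all i): OK

Verdict: the first failing condition is dual_feasibility -> dual.

dual


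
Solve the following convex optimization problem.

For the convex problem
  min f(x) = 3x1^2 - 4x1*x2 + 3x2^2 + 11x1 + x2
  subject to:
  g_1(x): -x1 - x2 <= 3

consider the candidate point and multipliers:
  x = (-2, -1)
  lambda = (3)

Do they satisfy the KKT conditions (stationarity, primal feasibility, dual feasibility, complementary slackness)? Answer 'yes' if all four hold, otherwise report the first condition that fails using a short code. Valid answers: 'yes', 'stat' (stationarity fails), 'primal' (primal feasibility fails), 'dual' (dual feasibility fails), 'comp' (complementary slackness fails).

Gradient of f: grad f(x) = Q x + c = (3, 3)
Constraint values g_i(x) = a_i^T x - b_i:
  g_1((-2, -1)) = 0
Stationarity residual: grad f(x) + sum_i lambda_i a_i = (0, 0)
  -> stationarity OK
Primal feasibility (all g_i <= 0): OK
Dual feasibility (all lambda_i >= 0): OK
Complementary slackness (lambda_i * g_i(x) = 0 for all i): OK

Verdict: yes, KKT holds.

yes


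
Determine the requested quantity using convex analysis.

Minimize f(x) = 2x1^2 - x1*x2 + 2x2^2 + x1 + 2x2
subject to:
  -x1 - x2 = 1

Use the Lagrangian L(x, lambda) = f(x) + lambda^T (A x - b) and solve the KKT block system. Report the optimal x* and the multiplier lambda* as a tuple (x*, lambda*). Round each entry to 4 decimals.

Form the Lagrangian:
  L(x, lambda) = (1/2) x^T Q x + c^T x + lambda^T (A x - b)
Stationarity (grad_x L = 0): Q x + c + A^T lambda = 0.
Primal feasibility: A x = b.

This gives the KKT block system:
  [ Q   A^T ] [ x     ]   [-c ]
  [ A    0  ] [ lambda ] = [ b ]

Solving the linear system:
  x*      = (-0.4, -0.6)
  lambda* = (0)
  f(x*)   = -0.8

x* = (-0.4, -0.6), lambda* = (0)


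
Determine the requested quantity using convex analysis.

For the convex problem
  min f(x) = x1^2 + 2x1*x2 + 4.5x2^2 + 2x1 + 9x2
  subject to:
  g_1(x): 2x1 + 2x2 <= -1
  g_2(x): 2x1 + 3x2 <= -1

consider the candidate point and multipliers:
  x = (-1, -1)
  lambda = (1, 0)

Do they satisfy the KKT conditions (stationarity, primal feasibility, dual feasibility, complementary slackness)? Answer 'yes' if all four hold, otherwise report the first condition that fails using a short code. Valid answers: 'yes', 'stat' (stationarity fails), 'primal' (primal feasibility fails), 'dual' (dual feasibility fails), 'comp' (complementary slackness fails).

Gradient of f: grad f(x) = Q x + c = (-2, -2)
Constraint values g_i(x) = a_i^T x - b_i:
  g_1((-1, -1)) = -3
  g_2((-1, -1)) = -4
Stationarity residual: grad f(x) + sum_i lambda_i a_i = (0, 0)
  -> stationarity OK
Primal feasibility (all g_i <= 0): OK
Dual feasibility (all lambda_i >= 0): OK
Complementary slackness (lambda_i * g_i(x) = 0 for all i): FAILS

Verdict: the first failing condition is complementary_slackness -> comp.

comp


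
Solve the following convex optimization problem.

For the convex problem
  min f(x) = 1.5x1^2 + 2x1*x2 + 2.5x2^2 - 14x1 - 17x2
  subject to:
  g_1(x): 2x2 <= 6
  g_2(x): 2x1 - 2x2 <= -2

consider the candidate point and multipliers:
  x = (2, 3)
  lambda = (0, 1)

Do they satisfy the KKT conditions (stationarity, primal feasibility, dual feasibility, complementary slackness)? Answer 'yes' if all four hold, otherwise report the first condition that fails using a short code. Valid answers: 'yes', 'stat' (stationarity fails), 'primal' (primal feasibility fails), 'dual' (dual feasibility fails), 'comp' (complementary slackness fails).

Gradient of f: grad f(x) = Q x + c = (-2, 2)
Constraint values g_i(x) = a_i^T x - b_i:
  g_1((2, 3)) = 0
  g_2((2, 3)) = 0
Stationarity residual: grad f(x) + sum_i lambda_i a_i = (0, 0)
  -> stationarity OK
Primal feasibility (all g_i <= 0): OK
Dual feasibility (all lambda_i >= 0): OK
Complementary slackness (lambda_i * g_i(x) = 0 for all i): OK

Verdict: yes, KKT holds.

yes


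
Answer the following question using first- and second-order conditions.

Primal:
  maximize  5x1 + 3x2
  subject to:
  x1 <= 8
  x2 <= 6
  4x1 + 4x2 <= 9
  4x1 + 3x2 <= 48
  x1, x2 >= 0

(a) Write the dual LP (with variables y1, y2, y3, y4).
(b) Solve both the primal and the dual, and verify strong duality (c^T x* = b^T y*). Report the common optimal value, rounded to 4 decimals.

The standard primal-dual pair for 'max c^T x s.t. A x <= b, x >= 0' is:
  Dual:  min b^T y  s.t.  A^T y >= c,  y >= 0.

So the dual LP is:
  minimize  8y1 + 6y2 + 9y3 + 48y4
  subject to:
    y1 + 4y3 + 4y4 >= 5
    y2 + 4y3 + 3y4 >= 3
    y1, y2, y3, y4 >= 0

Solving the primal: x* = (2.25, 0).
  primal value c^T x* = 11.25.
Solving the dual: y* = (0, 0, 1.25, 0).
  dual value b^T y* = 11.25.
Strong duality: c^T x* = b^T y*. Confirmed.

11.25


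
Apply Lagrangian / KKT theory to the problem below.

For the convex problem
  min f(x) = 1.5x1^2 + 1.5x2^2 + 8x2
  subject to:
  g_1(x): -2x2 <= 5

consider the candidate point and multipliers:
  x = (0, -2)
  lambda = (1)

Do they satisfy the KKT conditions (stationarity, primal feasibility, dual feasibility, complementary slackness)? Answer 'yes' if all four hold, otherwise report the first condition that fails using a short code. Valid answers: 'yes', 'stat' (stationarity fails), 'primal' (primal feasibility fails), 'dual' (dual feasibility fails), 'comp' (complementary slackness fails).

Gradient of f: grad f(x) = Q x + c = (0, 2)
Constraint values g_i(x) = a_i^T x - b_i:
  g_1((0, -2)) = -1
Stationarity residual: grad f(x) + sum_i lambda_i a_i = (0, 0)
  -> stationarity OK
Primal feasibility (all g_i <= 0): OK
Dual feasibility (all lambda_i >= 0): OK
Complementary slackness (lambda_i * g_i(x) = 0 for all i): FAILS

Verdict: the first failing condition is complementary_slackness -> comp.

comp


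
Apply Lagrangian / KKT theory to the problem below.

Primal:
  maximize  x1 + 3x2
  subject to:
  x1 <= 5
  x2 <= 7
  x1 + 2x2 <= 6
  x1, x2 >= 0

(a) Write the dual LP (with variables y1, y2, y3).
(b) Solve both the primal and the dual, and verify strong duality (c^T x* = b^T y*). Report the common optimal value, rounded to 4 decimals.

The standard primal-dual pair for 'max c^T x s.t. A x <= b, x >= 0' is:
  Dual:  min b^T y  s.t.  A^T y >= c,  y >= 0.

So the dual LP is:
  minimize  5y1 + 7y2 + 6y3
  subject to:
    y1 + y3 >= 1
    y2 + 2y3 >= 3
    y1, y2, y3 >= 0

Solving the primal: x* = (0, 3).
  primal value c^T x* = 9.
Solving the dual: y* = (0, 0, 1.5).
  dual value b^T y* = 9.
Strong duality: c^T x* = b^T y*. Confirmed.

9


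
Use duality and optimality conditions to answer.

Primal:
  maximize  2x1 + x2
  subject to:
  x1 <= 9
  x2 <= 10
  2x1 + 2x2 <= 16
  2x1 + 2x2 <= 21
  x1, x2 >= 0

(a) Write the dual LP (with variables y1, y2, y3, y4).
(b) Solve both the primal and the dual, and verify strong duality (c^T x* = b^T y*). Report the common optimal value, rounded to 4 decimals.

The standard primal-dual pair for 'max c^T x s.t. A x <= b, x >= 0' is:
  Dual:  min b^T y  s.t.  A^T y >= c,  y >= 0.

So the dual LP is:
  minimize  9y1 + 10y2 + 16y3 + 21y4
  subject to:
    y1 + 2y3 + 2y4 >= 2
    y2 + 2y3 + 2y4 >= 1
    y1, y2, y3, y4 >= 0

Solving the primal: x* = (8, 0).
  primal value c^T x* = 16.
Solving the dual: y* = (0, 0, 1, 0).
  dual value b^T y* = 16.
Strong duality: c^T x* = b^T y*. Confirmed.

16


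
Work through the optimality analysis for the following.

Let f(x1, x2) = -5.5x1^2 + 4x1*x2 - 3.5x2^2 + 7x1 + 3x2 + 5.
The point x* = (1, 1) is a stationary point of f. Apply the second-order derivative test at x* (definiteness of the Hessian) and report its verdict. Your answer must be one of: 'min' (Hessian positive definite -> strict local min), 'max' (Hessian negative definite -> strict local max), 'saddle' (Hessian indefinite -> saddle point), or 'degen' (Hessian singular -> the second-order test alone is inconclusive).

Compute the Hessian H = grad^2 f:
  H = [[-11, 4], [4, -7]]
Verify stationarity: grad f(x*) = H x* + g = (0, 0).
Eigenvalues of H: -13.4721, -4.5279.
Both eigenvalues < 0, so H is negative definite -> x* is a strict local max.

max


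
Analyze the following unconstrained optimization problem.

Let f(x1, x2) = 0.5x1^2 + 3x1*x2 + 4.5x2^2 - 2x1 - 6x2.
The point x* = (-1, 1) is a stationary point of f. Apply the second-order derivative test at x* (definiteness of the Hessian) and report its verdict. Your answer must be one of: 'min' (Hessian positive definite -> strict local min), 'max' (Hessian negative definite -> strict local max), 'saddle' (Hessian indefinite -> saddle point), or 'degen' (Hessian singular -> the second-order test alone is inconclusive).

Compute the Hessian H = grad^2 f:
  H = [[1, 3], [3, 9]]
Verify stationarity: grad f(x*) = H x* + g = (0, 0).
Eigenvalues of H: 0, 10.
H has a zero eigenvalue (singular; positive semidefinite but not definite), so H is neither positive definite, negative definite, nor indefinite. The second-order test alone is inconclusive -> degen.
(Indeed, f is constant along the null direction of H through x*, so x* is not a strict local extremum.)

degen
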